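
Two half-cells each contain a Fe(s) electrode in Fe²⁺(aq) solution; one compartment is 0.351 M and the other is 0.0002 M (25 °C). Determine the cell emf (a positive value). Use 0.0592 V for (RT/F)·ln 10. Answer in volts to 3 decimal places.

0.096 V

For a concentration cell E°cell = 0, since both electrodes use the same couple.
The compartment with the higher Fe²⁺(aq) concentration (0.351 M) acts as the cathode; ions are reduced there and produced at the dilute (0.0002 M) anode.
With n = 2, Ecell = −(0.0592/2)·log([dilute]/[conc]) = −(0.0592/2)·log(0.0002/0.351) = +0.096 V.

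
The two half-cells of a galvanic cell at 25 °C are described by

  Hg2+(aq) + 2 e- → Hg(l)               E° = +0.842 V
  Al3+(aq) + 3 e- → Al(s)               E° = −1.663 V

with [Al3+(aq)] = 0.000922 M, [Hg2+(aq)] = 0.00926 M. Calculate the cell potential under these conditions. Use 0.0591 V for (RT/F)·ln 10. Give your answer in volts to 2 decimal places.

+2.50 V

The Hg²⁺/Hg couple has the more positive E°, so it is the cathode; Al³⁺/Al is the anode.
E°cell = +0.842 − (−1.663) = +2.505 V, with n = 6 electrons transferred.
For the overall reaction 3 Hg2+(aq) + 2 Al(s) → 3 Hg(l) + 2 Al3+(aq), Q = [Al3+(aq)]^2 / [Hg2+(aq)]^3 = 1.07, giving log Q = 0.030.
By the Nernst equation, E = +2.505 − (0.0591/6)·(0.030) = +2.50 V.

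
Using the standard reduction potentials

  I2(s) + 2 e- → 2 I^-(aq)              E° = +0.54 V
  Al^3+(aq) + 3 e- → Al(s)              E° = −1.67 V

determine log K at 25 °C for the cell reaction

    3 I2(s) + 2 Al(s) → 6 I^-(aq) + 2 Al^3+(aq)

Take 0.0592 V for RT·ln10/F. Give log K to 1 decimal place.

log K = 224.0

The I₂/I⁻ couple is reduced (cathode); E°cell = +0.54 − (−1.67) = +2.21 V with n = 6.
At equilibrium E = 0, so log K = nE°cell / 0.0592 = (6)(+2.21) / 0.0592 = 224.0.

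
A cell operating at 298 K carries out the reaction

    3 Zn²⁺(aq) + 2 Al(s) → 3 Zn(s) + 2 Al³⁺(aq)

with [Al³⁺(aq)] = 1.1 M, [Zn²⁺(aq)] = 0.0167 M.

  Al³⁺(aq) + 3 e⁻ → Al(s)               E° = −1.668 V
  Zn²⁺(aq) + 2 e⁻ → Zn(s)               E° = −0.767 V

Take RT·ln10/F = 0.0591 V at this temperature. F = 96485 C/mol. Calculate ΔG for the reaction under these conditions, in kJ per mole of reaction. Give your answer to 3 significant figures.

With Zn²⁺/Zn reduced at the cathode, E°cell = −0.767 − (−1.668) = +0.901 V and n = 6.
The reaction quotient is [Al³⁺(aq)]^2 / [Zn²⁺(aq)]^3 = 2.6×10^5; by Nernst, E = +0.901 − (0.0591/6)(5.415) = +0.8477 V.
Finally ΔG = −nFE = −(6)(96485 C/mol)(+0.8477 V) = −491 kJ/mol.

−491 kJ/mol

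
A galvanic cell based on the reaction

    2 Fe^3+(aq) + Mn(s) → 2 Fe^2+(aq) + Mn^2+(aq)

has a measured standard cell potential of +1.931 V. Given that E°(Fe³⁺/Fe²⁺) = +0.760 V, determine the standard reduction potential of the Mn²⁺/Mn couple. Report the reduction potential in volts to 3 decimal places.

−1.171 V

In the reaction as written the Fe³⁺/Fe²⁺ couple is reduced (cathode) and Mn²⁺/Mn is oxidized (anode), so E°cell = E°(Fe³⁺/Fe²⁺) − E°(Mn²⁺/Mn).
E°(Mn²⁺/Mn) = E°(cathode) − E°cell = +0.760 − (+1.931) = −1.171 V.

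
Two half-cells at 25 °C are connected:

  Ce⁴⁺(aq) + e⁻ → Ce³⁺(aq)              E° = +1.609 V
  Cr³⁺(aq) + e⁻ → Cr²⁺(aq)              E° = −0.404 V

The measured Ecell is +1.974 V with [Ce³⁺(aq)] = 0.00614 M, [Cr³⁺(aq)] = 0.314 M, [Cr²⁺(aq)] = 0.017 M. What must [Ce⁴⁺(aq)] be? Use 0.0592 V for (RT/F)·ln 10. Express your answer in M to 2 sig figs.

The Ce⁴⁺/Ce³⁺ couple has the larger reduction potential, so it is the cathode: E°cell = +1.609 − (−0.404) = +2.013 V and n = 1.
Since E = E° − (0.0592/n)·log Q, log Q = n(E° − E)/0.0592 = 0.659.
Balancing electrons gives Ce⁴⁺(aq) + Cr²⁺(aq) → Ce³⁺(aq) + Cr³⁺(aq); thus Q = ([Ce³⁺(aq)]·[Cr³⁺(aq)]) / ([Ce⁴⁺(aq)]·[Cr²⁺(aq)]).
Solving for the unknown gives log [Ce⁴⁺(aq)] = −1.604, so [Ce⁴⁺(aq)] ≈ 0.025 M.

0.025 M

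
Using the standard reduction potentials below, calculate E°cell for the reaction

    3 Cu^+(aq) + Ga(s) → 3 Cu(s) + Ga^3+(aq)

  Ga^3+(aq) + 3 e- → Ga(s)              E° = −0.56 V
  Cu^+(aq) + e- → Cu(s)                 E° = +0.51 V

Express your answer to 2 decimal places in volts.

Cu^+(aq) gains electrons, so the Cu⁺/Cu couple is the cathode; the Ga³⁺/Ga couple is the anode.
E°cell = E°(cathode) − E°(anode) = +0.51 − (−0.56) = +1.07 V.
The positive value indicates the reaction is spontaneous as written.

+1.07 V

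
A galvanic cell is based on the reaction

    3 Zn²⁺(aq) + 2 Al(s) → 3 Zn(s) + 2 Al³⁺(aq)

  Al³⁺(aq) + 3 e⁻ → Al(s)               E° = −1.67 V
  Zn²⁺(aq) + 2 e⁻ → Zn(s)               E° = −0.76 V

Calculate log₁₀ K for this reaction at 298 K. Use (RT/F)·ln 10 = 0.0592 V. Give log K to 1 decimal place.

The Zn²⁺/Zn couple is reduced (cathode); E°cell = −0.76 − (−1.67) = +0.91 V with n = 6.
At equilibrium E = 0, so log K = nE°cell / 0.0592 = (6)(+0.91) / 0.0592 = 92.2.

log K = 92.2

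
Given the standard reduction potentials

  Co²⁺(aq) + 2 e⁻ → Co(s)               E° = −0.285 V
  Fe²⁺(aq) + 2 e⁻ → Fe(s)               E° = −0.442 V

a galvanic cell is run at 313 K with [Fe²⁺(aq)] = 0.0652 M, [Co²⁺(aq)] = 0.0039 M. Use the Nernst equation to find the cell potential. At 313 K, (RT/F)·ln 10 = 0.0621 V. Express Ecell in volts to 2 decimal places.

+0.12 V

The Co²⁺/Co couple has the more positive E°, so it is the cathode; Fe²⁺/Fe is the anode.
The standard potential is −0.285 − (−0.442) = +0.157 V and the balanced reaction transfers n = 2 electrons.
Balancing gives Co²⁺(aq) + Fe(s) → Co(s) + Fe²⁺(aq); hence Q = [Fe²⁺(aq)] / [Co²⁺(aq)] = 16.7 (log Q = 1.223).
By the Nernst equation, E = +0.157 − (0.0621/2)·(1.223) = +0.12 V.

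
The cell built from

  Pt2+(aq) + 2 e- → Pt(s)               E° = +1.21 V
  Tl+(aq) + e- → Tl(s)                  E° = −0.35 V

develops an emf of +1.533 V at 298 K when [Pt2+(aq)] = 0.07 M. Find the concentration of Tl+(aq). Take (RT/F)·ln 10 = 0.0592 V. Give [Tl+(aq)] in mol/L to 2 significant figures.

0.76 M

The Pt²⁺/Pt couple has the larger reduction potential, so it is the cathode: E°cell = +1.21 − (−0.35) = +1.56 V and n = 2.
Since E = E° − (0.0592/n)·log Q, log Q = n(E° − E)/0.0592 = 0.912.
The balanced reaction is Pt2+(aq) + 2 Tl(s) → Pt(s) + 2 Tl+(aq), so Q = [Tl+(aq)]^2 / [Pt2+(aq)].
Solving for the unknown gives log [Tl+(aq)] = −0.121, so [Tl+(aq)] ≈ 0.76 M.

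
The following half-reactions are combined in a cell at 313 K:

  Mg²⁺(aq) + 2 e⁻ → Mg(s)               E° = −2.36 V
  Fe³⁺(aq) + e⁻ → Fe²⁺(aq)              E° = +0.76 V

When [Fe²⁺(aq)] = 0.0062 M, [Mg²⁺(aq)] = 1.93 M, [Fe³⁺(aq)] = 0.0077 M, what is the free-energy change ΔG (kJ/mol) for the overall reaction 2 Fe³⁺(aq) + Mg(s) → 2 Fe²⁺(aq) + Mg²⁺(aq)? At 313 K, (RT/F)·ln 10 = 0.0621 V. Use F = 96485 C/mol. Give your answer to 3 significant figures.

E°cell = +0.76 − (−2.36) = +3.12 V; the balanced reaction transfers n = 2 electrons.
Here Q = ([Fe²⁺(aq)]^2·[Mg²⁺(aq)]) / [Fe³⁺(aq)]^2 = 1.25 (log Q = 0.097), giving E = +3.12 − (0.0621/2)·(0.097) = +3.1170 V.
ΔG = −nFE = −(2)(96485)(+3.1170) J/mol = −601 kJ/mol.

−601 kJ/mol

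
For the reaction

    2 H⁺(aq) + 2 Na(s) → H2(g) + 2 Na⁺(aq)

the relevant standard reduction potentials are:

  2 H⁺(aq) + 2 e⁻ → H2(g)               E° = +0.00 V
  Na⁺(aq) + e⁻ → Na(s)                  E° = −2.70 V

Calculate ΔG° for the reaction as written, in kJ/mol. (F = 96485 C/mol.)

−521 kJ/mol

In the reaction as written H⁺(aq) is reduced, so the 2H⁺/H₂ couple is the cathode and Na⁺/Na is the anode.
E°cell = +0.00 − (−2.70) = +2.70 V; balancing electrons gives n = 2.
ΔG° = −nFE°cell = −(2)(96485)(+2.70) J/mol = −521 kJ/mol.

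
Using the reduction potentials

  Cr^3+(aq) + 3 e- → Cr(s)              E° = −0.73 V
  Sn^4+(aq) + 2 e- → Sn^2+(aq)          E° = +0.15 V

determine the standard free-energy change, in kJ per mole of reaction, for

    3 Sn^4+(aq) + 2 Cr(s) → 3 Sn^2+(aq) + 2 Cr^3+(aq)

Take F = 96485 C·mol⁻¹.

In the reaction as written Sn^4+(aq) is reduced, so the Sn⁴⁺/Sn²⁺ couple is the cathode and Cr³⁺/Cr is the anode.
E°cell = +0.15 − (−0.73) = +0.88 V; balancing electrons gives n = 6.
ΔG° = −nFE°cell = −(6)(96485)(+0.88) J/mol = −509 kJ/mol.

−509 kJ/mol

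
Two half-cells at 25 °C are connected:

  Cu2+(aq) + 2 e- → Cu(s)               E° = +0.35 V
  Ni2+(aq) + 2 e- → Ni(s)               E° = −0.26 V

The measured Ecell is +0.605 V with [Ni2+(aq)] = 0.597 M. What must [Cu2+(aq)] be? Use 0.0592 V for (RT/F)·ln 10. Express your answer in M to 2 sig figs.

The Cu²⁺/Cu couple has the larger reduction potential, so it is the cathode: E°cell = +0.35 − (−0.26) = +0.61 V and n = 2.
From the Nernst equation, log Q = n(E° − E)/0.0592 = 2·(+0.61 − (+0.605))/0.0592 = 0.169.
Balancing electrons gives Cu2+(aq) + Ni(s) → Cu(s) + Ni2+(aq); thus Q = [Ni2+(aq)] / [Cu2+(aq)].
Isolating [Cu2+(aq)] in Q = 10^{0.169} yields log [Cu2+(aq)] = −0.393, i.e. 0.40 M.

0.40 M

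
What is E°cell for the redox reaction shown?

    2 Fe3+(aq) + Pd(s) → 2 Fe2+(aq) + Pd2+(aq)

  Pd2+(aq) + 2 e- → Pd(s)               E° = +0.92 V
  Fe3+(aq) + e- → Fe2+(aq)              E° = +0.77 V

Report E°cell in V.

−0.15 V

In the reaction as written, Fe3+(aq) is reduced (cathode) and Pd2+(aq) is produced by oxidation at the anode.
E°cell = E°(cathode) − E°(anode) = +0.77 − (+0.92) = −0.15 V.
The negative E°cell means the reaction is non-spontaneous in the direction written.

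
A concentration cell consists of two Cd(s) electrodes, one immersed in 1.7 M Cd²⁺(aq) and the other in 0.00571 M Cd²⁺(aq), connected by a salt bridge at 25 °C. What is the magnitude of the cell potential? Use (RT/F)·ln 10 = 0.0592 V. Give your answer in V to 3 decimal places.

For a concentration cell E°cell = 0, since both electrodes use the same couple.
The compartment with the higher Cd²⁺(aq) concentration (1.7 M) acts as the cathode; ions are reduced there and produced at the dilute (0.00571 M) anode.
With n = 2, Ecell = −(0.0592/2)·log([dilute]/[conc]) = −(0.0592/2)·log(0.00571/1.7) = +0.073 V.

0.073 V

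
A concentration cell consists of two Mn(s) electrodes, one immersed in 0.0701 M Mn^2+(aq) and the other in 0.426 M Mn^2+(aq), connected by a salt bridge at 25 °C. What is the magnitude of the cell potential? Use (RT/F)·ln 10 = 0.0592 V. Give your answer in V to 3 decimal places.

0.023 V

For a concentration cell E°cell = 0, since both electrodes use the same couple.
The compartment with the higher Mn^2+(aq) concentration (0.426 M) acts as the cathode; ions are reduced there and produced at the dilute (0.0701 M) anode.
With n = 2, Ecell = −(0.0592/2)·log([dilute]/[conc]) = −(0.0592/2)·log(0.0701/0.426) = +0.023 V.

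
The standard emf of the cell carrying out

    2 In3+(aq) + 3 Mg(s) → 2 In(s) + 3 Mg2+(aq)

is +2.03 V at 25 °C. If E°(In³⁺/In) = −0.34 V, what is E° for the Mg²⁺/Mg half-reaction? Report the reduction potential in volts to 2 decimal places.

In the reaction as written the In³⁺/In couple is reduced (cathode) and Mg²⁺/Mg is oxidized (anode), so E°cell = E°(In³⁺/In) − E°(Mg²⁺/Mg).
E°(Mg²⁺/Mg) = E°(cathode) − E°cell = −0.34 − (+2.03) = −2.37 V.

−2.37 V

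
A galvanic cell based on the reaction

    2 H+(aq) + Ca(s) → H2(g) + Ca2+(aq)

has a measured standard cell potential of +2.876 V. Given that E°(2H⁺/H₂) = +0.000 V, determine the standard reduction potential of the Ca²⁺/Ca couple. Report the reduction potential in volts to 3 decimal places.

In the reaction as written the 2H⁺/H₂ couple is reduced (cathode) and Ca²⁺/Ca is oxidized (anode), so E°cell = E°(2H⁺/H₂) − E°(Ca²⁺/Ca).
E°(Ca²⁺/Ca) = E°(cathode) − E°cell = +0.000 − (+2.876) = −2.876 V.

−2.876 V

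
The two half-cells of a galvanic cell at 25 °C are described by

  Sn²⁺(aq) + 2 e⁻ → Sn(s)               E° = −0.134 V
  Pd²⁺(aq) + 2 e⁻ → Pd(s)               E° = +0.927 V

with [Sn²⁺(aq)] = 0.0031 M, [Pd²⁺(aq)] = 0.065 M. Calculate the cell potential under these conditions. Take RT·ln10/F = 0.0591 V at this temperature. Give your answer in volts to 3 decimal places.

Since E°(Pd²⁺/Pd) > E°(Sn²⁺/Sn), Pd²⁺/Pd serves as the cathode.
E°cell = E°cat − E°an = +0.927 − (−0.134) = +1.061 V; n = 2.
For the overall reaction Pd²⁺(aq) + Sn(s) → Pd(s) + Sn²⁺(aq), Q = [Sn²⁺(aq)] / [Pd²⁺(aq)] = 0.0477, giving log Q = −1.322.
Applying E = E° − (RT ln10/nF)·log Q gives +1.061 − (0.0591/2)(−1.322) = +1.100 V.

+1.100 V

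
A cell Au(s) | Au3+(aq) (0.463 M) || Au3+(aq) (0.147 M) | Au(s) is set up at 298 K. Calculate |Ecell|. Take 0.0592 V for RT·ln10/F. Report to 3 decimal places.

0.010 V

For a concentration cell E°cell = 0, since both electrodes use the same couple.
The compartment with the higher Au3+(aq) concentration (0.463 M) acts as the cathode; ions are reduced there and produced at the dilute (0.147 M) anode.
With n = 3, Ecell = −(0.0592/3)·log([dilute]/[conc]) = −(0.0592/3)·log(0.147/0.463) = +0.010 V.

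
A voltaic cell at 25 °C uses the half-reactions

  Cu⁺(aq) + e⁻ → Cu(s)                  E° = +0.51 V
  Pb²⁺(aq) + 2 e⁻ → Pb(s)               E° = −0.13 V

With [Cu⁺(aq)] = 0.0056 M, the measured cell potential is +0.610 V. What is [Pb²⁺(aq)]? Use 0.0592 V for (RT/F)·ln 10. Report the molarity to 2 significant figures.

With Cu⁺/Cu at the cathode and Pb²⁺/Pb at the anode, E°cell = +0.51 − (−0.13) = +0.64 V (n = 2).
Since E = E° − (0.0592/n)·log Q, log Q = n(E° − E)/0.0592 = 1.014.
Balancing electrons gives 2 Cu⁺(aq) + Pb(s) → 2 Cu(s) + Pb²⁺(aq); thus Q = [Pb²⁺(aq)] / [Cu⁺(aq)]^2.
Isolating [Pb²⁺(aq)] in Q = 10^{1.014} yields log [Pb²⁺(aq)] = −3.490, i.e. 0.00032 M.

0.00032 M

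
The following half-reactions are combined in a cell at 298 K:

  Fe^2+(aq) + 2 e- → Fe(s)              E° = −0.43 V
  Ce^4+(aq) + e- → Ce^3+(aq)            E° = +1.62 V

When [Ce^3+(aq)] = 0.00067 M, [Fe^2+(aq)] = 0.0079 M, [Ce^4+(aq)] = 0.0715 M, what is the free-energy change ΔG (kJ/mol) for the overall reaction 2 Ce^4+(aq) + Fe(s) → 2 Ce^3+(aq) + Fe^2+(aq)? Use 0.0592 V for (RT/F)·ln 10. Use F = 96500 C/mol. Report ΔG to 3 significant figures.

−431 kJ/mol

With Ce⁴⁺/Ce³⁺ reduced at the cathode, E°cell = +1.62 − (−0.43) = +2.05 V and n = 2.
The reaction quotient is ([Ce^3+(aq)]^2·[Fe^2+(aq)]) / [Ce^4+(aq)]^2 = 6.94×10^−7; by Nernst, E = +2.05 − (0.0592/2)(−6.159) = +2.2323 V.
Then ΔG = −nFE = −2 × 96500 × +2.2323 J/mol = −431 kJ/mol.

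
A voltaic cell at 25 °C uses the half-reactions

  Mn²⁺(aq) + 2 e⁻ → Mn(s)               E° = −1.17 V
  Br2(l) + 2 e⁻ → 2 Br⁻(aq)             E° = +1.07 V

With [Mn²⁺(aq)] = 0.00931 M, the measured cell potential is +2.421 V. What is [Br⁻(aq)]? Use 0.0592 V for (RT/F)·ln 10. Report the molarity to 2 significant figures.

0.0091 M

With Br₂/Br⁻ at the cathode and Mn²⁺/Mn at the anode, E°cell = +1.07 − (−1.17) = +2.24 V (n = 2).
From the Nernst equation, log Q = n(E° − E)/0.0592 = 2·(+2.24 − (+2.421))/0.0592 = −6.115.
Balancing electrons gives Br2(l) + Mn(s) → 2 Br⁻(aq) + Mn²⁺(aq); thus Q = [Br⁻(aq)]^2·[Mn²⁺(aq)].
Substituting the known concentrations and solving, log [Br⁻(aq)] = −2.042 and [Br⁻(aq)] = 0.0091 M.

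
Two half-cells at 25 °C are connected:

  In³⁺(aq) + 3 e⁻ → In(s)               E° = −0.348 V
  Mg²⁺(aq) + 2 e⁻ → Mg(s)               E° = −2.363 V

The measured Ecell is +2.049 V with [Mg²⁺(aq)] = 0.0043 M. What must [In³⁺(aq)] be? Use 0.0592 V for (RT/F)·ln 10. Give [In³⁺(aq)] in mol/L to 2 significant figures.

The In³⁺/In couple has the larger reduction potential, so it is the cathode: E°cell = −0.348 − (−2.363) = +2.015 V and n = 6.
Rearranging E = E° − (0.0592/n)·log Q gives log Q = 6(+2.015 − (+2.049))/0.0592 = −3.446.
For 2 In³⁺(aq) + 3 Mg(s) → 2 In(s) + 3 Mg²⁺(aq), the reaction quotient is Q = [Mg²⁺(aq)]^3 / [In³⁺(aq)]^2.
Substituting the known concentrations and solving, log [In³⁺(aq)] = −1.827 and [In³⁺(aq)] = 0.015 M.

0.015 M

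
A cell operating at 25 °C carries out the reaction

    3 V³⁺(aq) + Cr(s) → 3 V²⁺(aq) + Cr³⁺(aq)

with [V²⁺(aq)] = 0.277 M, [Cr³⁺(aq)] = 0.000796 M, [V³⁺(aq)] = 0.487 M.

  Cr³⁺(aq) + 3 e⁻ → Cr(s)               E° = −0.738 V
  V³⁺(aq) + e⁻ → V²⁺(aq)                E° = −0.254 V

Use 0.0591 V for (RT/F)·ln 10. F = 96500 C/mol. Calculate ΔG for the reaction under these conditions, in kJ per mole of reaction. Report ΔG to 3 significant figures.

E°cell = −0.254 − (−0.738) = +0.484 V; the balanced reaction transfers n = 3 electrons.
The reaction quotient is ([V²⁺(aq)]^3·[Cr³⁺(aq)]) / [V³⁺(aq)]^3 = 0.000146; by Nernst, E = +0.484 − (0.0591/3)(−3.834) = +0.5595 V.
Then ΔG = −nFE = −3 × 96500 × +0.5595 J/mol = −162 kJ/mol.

−162 kJ/mol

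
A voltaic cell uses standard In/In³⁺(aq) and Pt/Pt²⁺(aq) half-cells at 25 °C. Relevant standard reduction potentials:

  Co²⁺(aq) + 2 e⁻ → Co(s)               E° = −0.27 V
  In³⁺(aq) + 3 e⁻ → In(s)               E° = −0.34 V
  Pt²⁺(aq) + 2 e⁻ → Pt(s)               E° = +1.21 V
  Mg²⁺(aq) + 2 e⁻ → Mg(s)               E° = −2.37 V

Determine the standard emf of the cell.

+1.55 V

The Pt²⁺/Pt couple has the higher E°, so Pt ion is reduced (cathode) and In is oxidized (anode).
E°cell = E°(cathode) − E°(anode) = +1.21 − (−0.34) = +1.55 V.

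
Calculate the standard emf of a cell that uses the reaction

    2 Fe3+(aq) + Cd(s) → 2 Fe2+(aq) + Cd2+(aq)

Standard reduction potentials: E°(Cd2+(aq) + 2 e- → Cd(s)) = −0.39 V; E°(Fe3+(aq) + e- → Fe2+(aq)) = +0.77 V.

Fe3+(aq) gains electrons, so the Fe³⁺/Fe²⁺ couple is the cathode; the Cd²⁺/Cd couple is the anode.
E°cell = E°(cathode) − E°(anode) = +0.77 − (−0.39) = +1.16 V.

+1.16 V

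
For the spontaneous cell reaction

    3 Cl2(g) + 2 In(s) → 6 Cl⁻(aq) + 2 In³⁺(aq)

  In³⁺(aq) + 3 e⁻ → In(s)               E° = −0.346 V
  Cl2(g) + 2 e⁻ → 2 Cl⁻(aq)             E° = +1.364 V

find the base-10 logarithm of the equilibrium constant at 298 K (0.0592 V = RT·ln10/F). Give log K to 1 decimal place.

log K = 173.3

The Cl₂/Cl⁻ couple is reduced (cathode); E°cell = +1.364 − (−0.346) = +1.710 V with n = 6.
At equilibrium E = 0, so log K = nE°cell / 0.0592 = (6)(+1.710) / 0.0592 = 173.3.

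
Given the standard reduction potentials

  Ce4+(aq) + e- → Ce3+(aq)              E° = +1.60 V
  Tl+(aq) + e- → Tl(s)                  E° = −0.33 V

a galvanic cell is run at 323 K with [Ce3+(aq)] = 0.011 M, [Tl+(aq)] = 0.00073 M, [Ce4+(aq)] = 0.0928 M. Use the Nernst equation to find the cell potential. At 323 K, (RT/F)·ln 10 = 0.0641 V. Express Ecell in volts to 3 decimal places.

Since E°(Ce⁴⁺/Ce³⁺) > E°(Tl⁺/Tl), Ce⁴⁺/Ce³⁺ serves as the cathode.
E°cell = E°cat − E°an = +1.60 − (−0.33) = +1.93 V; n = 1.
The balanced reaction is Ce4+(aq) + Tl(s) → Ce3+(aq) + Tl+(aq), so Q = ([Ce3+(aq)]·[Tl+(aq)]) / [Ce4+(aq)] = 8.65×10^−5 and log Q = −4.063.
E = E° − (0.0641/n)·log Q = +1.93 − (0.0641/1)(−4.063) = +2.190 V.

+2.190 V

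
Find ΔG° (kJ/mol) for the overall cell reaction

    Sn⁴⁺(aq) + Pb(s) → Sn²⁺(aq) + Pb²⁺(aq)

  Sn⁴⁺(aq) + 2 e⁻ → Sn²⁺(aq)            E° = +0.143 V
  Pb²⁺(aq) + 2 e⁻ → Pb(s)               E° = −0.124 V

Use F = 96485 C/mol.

−51.5 kJ/mol

In the reaction as written Sn⁴⁺(aq) is reduced, so the Sn⁴⁺/Sn²⁺ couple is the cathode and Pb²⁺/Pb is the anode.
E°cell = +0.143 − (−0.124) = +0.267 V; balancing electrons gives n = 2.
ΔG° = −nFE°cell = −(2)(96485)(+0.267) J/mol = −51.5 kJ/mol.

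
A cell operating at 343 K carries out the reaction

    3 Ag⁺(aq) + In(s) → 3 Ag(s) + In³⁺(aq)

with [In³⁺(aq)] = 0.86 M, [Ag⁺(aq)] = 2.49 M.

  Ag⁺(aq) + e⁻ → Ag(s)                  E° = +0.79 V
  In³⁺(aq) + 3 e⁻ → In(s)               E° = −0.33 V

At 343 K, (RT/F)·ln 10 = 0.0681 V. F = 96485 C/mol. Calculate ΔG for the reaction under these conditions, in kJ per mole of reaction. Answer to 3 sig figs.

E°cell = +0.79 − (−0.33) = +1.12 V; the balanced reaction transfers n = 3 electrons.
Here Q = [In³⁺(aq)] / [Ag⁺(aq)]^3 = 0.0557 (log Q = −1.254), giving E = +1.12 − (0.0681/3)·(−1.254) = +1.1485 V.
Finally ΔG = −nFE = −(3)(96485 C/mol)(+1.1485 V) = −332 kJ/mol.

−332 kJ/mol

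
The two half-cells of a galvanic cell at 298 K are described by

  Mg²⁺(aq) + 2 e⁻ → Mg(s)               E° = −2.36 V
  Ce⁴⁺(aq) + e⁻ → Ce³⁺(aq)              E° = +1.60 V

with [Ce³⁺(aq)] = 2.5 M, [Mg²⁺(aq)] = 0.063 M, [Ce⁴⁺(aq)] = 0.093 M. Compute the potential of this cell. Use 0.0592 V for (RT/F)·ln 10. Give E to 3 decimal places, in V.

+3.911 V

The Ce⁴⁺/Ce³⁺ couple has the more positive E°, so it is the cathode; Mg²⁺/Mg is the anode.
The standard potential is +1.60 − (−2.36) = +3.96 V and the balanced reaction transfers n = 2 electrons.
Balancing gives 2 Ce⁴⁺(aq) + Mg(s) → 2 Ce³⁺(aq) + Mg²⁺(aq); hence Q = ([Ce³⁺(aq)]^2·[Mg²⁺(aq)]) / [Ce⁴⁺(aq)]^2 = 45.5 (log Q = 1.658).
By the Nernst equation, E = +3.96 − (0.0592/2)·(1.658) = +3.911 V.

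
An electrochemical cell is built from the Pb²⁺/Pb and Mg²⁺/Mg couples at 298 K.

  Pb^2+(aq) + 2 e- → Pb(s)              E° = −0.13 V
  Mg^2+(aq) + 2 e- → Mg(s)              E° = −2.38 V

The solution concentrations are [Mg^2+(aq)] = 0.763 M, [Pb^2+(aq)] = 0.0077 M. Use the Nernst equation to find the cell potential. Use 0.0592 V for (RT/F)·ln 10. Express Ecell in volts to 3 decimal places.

Pb²⁺/Pb is reduced (cathode, E° = −0.13 V) and Mg²⁺/Mg is oxidized (anode).
The standard potential is −0.13 − (−2.38) = +2.25 V and the balanced reaction transfers n = 2 electrons.
For the overall reaction Pb^2+(aq) + Mg(s) → Pb(s) + Mg^2+(aq), Q = [Mg^2+(aq)] / [Pb^2+(aq)] = 99.1, giving log Q = 1.996.
By the Nernst equation, E = +2.25 − (0.0592/2)·(1.996) = +2.191 V.

+2.191 V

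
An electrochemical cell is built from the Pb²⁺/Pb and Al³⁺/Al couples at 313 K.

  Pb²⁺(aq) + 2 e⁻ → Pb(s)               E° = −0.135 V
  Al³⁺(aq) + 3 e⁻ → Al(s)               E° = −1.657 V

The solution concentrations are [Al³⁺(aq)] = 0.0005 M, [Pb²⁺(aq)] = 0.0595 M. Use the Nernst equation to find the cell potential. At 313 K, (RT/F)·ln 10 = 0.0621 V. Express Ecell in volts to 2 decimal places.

+1.55 V

The Pb²⁺/Pb couple has the more positive E°, so it is the cathode; Al³⁺/Al is the anode.
E°cell = E°cat − E°an = −0.135 − (−1.657) = +1.522 V; n = 6.
Balancing gives 3 Pb²⁺(aq) + 2 Al(s) → 3 Pb(s) + 2 Al³⁺(aq); hence Q = [Al³⁺(aq)]^2 / [Pb²⁺(aq)]^3 = 0.00119 (log Q = −2.926).
Applying E = E° − (RT ln10/nF)·log Q gives +1.522 − (0.0621/6)(−2.926) = +1.55 V.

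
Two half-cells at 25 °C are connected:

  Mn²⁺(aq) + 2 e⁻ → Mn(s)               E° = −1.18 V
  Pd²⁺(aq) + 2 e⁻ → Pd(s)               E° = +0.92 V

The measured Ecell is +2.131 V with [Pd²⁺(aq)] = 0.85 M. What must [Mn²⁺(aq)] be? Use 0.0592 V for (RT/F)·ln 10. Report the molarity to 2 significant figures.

0.076 M

The Pd²⁺/Pd couple has the larger reduction potential, so it is the cathode: E°cell = +0.92 − (−1.18) = +2.10 V and n = 2.
Rearranging E = E° − (0.0592/n)·log Q gives log Q = 2(+2.10 − (+2.131))/0.0592 = −1.047.
Balancing electrons gives Pd²⁺(aq) + Mn(s) → Pd(s) + Mn²⁺(aq); thus Q = [Mn²⁺(aq)] / [Pd²⁺(aq)].
Isolating [Mn²⁺(aq)] in Q = 10^{−1.047} yields log [Mn²⁺(aq)] = −1.118, i.e. 0.076 M.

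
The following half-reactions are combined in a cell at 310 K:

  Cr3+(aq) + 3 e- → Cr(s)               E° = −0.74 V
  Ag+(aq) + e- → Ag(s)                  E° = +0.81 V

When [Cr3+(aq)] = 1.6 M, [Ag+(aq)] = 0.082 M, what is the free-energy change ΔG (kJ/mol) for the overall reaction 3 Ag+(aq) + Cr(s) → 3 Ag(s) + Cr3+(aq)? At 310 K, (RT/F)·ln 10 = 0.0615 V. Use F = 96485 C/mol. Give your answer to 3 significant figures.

−428 kJ/mol

With Ag⁺/Ag reduced at the cathode, E°cell = +0.81 − (−0.74) = +1.55 V and n = 3.
Here Q = [Cr3+(aq)] / [Ag+(aq)]^3 = 2.9×10^3 (log Q = 3.463), giving E = +1.55 − (0.0615/3)·(3.463) = +1.4790 V.
Finally ΔG = −nFE = −(3)(96485 C/mol)(+1.4790 V) = −428 kJ/mol.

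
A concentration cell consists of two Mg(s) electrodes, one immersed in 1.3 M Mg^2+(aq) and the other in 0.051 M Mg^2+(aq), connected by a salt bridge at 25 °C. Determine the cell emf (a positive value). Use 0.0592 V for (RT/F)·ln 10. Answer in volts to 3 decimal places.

For a concentration cell E°cell = 0, since both electrodes use the same couple.
The compartment with the higher Mg^2+(aq) concentration (1.3 M) acts as the cathode; ions are reduced there and produced at the dilute (0.051 M) anode.
With n = 2, Ecell = −(0.0592/2)·log([dilute]/[conc]) = −(0.0592/2)·log(0.051/1.3) = +0.042 V.

0.042 V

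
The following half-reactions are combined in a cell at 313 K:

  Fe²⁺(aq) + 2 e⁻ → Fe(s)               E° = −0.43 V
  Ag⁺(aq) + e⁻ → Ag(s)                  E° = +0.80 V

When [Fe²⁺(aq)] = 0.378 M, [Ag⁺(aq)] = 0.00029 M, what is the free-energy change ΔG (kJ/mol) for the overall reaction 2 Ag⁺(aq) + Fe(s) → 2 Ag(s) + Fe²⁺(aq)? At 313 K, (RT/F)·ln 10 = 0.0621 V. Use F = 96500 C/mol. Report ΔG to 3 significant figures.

−198 kJ/mol

E°cell = +0.80 − (−0.43) = +1.23 V; the balanced reaction transfers n = 2 electrons.
Here Q = [Fe²⁺(aq)] / [Ag⁺(aq)]^2 = 4.49×10^6 (log Q = 6.653), giving E = +1.23 − (0.0621/2)·(6.653) = +1.0234 V.
ΔG = −nFE = −(2)(96500)(+1.0234) J/mol = −198 kJ/mol.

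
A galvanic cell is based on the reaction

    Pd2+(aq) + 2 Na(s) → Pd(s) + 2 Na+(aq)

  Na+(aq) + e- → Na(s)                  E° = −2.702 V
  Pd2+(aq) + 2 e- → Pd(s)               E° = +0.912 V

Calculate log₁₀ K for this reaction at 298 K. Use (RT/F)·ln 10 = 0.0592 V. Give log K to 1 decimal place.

log K = 122.1

The Pd²⁺/Pd couple is reduced (cathode); E°cell = +0.912 − (−2.702) = +3.614 V with n = 2.
At equilibrium E = 0, so log K = nE°cell / 0.0592 = (2)(+3.614) / 0.0592 = 122.1.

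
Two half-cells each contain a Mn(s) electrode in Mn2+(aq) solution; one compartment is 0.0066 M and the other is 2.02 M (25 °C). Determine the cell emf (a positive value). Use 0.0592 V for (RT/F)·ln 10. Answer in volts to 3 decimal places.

0.074 V

For a concentration cell E°cell = 0, since both electrodes use the same couple.
The compartment with the higher Mn2+(aq) concentration (2.02 M) acts as the cathode; ions are reduced there and produced at the dilute (0.0066 M) anode.
With n = 2, Ecell = −(0.0592/2)·log([dilute]/[conc]) = −(0.0592/2)·log(0.0066/2.02) = +0.074 V.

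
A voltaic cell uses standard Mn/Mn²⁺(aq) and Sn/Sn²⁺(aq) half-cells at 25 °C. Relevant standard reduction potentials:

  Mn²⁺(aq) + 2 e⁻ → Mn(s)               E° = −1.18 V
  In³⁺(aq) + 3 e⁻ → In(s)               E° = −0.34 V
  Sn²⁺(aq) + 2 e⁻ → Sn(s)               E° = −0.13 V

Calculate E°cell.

Of the two couples in this cell, the one with the more positive reduction potential is reduced at the cathode: here that is Sn²⁺/Sn (−0.13 V); Mn²⁺/Mn (−1.18 V) is the anode.
E°cell = E°(cathode) − E°(anode) = −0.13 − (−1.18) = +1.05 V.

+1.05 V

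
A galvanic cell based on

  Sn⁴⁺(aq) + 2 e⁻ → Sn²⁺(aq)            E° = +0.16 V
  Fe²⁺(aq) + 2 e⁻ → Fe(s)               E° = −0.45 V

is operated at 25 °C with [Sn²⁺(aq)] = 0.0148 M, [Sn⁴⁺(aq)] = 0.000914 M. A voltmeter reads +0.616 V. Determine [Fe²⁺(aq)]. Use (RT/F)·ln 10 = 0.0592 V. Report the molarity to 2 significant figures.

The Sn⁴⁺/Sn²⁺ couple has the larger reduction potential, so it is the cathode: E°cell = +0.16 − (−0.45) = +0.61 V and n = 2.
Rearranging E = E° − (0.0592/n)·log Q gives log Q = 2(+0.61 − (+0.616))/0.0592 = −0.203.
For Sn⁴⁺(aq) + Fe(s) → Sn²⁺(aq) + Fe²⁺(aq), the reaction quotient is Q = ([Sn²⁺(aq)]·[Fe²⁺(aq)]) / [Sn⁴⁺(aq)].
Isolating [Fe²⁺(aq)] in Q = 10^{−0.203} yields log [Fe²⁺(aq)] = −1.412, i.e. 0.039 M.

0.039 M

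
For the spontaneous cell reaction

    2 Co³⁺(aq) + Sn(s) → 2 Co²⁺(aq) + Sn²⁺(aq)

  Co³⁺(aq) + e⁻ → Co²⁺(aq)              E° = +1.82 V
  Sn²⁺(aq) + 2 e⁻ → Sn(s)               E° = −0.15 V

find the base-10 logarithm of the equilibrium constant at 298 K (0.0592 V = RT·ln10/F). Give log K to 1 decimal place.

The Co³⁺/Co²⁺ couple is reduced (cathode); E°cell = +1.82 − (−0.15) = +1.97 V with n = 2.
At equilibrium E = 0, so log K = nE°cell / 0.0592 = (2)(+1.97) / 0.0592 = 66.6.

log K = 66.6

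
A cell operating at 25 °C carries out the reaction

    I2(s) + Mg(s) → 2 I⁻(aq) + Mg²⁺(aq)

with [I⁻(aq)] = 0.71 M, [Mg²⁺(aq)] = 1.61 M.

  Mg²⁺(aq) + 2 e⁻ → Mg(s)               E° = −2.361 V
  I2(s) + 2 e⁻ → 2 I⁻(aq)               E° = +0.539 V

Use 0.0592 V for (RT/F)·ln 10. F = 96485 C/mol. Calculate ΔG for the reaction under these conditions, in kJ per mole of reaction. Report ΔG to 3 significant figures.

−560 kJ/mol

E°cell = +0.539 − (−2.361) = +2.900 V; the balanced reaction transfers n = 2 electrons.
Q = [I⁻(aq)]^2·[Mg²⁺(aq)] = 0.812, so log Q = −0.091 and E = +2.900 − (0.0592/2)(−0.091) = +2.9027 V.
Then ΔG = −nFE = −2 × 96485 × +2.9027 J/mol = −560 kJ/mol.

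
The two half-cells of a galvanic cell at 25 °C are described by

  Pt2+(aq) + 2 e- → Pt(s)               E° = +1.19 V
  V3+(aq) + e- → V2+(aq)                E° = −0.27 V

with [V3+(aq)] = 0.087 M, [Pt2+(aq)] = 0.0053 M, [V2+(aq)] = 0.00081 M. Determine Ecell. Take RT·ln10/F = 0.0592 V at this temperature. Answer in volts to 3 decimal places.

+1.272 V

Since E°(Pt²⁺/Pt) > E°(V³⁺/V²⁺), Pt²⁺/Pt serves as the cathode.
E°cell = E°cat − E°an = +1.19 − (−0.27) = +1.46 V; n = 2.
For the overall reaction Pt2+(aq) + 2 V2+(aq) → Pt(s) + 2 V3+(aq), Q = [V3+(aq)]^2 / ([Pt2+(aq)]·[V2+(aq)]^2) = 2.18×10^6, giving log Q = 6.338.
By the Nernst equation, E = +1.46 − (0.0592/2)·(6.338) = +1.272 V.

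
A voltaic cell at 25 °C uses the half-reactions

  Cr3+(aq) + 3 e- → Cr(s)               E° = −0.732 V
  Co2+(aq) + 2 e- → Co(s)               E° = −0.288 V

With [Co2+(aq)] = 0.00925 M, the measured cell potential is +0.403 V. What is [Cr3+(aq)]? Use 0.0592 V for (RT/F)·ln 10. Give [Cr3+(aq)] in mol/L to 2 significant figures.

The Co²⁺/Co couple has the larger reduction potential, so it is the cathode: E°cell = −0.288 − (−0.732) = +0.444 V and n = 6.
Rearranging E = E° − (0.0592/n)·log Q gives log Q = 6(+0.444 − (+0.403))/0.0592 = 4.155.
For 3 Co2+(aq) + 2 Cr(s) → 3 Co(s) + 2 Cr3+(aq), the reaction quotient is Q = [Cr3+(aq)]^2 / [Co2+(aq)]^3.
Isolating [Cr3+(aq)] in Q = 10^{4.155} yields log [Cr3+(aq)] = −0.973, i.e. 0.11 M.

0.11 M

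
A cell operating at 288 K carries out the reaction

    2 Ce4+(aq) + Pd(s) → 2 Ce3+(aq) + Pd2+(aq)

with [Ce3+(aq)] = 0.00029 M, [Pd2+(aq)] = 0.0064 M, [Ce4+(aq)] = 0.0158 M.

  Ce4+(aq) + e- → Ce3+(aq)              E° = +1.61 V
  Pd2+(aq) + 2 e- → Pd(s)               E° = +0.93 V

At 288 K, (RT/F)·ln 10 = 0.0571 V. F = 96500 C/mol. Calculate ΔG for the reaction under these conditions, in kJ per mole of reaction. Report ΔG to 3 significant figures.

E°cell = +1.61 − (+0.93) = +0.68 V; the balanced reaction transfers n = 2 electrons.
Q = ([Ce3+(aq)]^2·[Pd2+(aq)]) / [Ce4+(aq)]^2 = 2.16×10^−6, so log Q = −5.666 and E = +0.68 − (0.0571/2)(−5.666) = +0.8418 V.
Finally ΔG = −nFE = −(2)(96500 C/mol)(+0.8418 V) = −162 kJ/mol.

−162 kJ/mol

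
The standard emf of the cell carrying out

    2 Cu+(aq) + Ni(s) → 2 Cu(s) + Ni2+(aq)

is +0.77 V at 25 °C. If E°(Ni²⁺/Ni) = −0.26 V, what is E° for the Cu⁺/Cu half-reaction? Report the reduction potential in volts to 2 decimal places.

In the reaction as written the Cu⁺/Cu couple is reduced (cathode) and Ni²⁺/Ni is oxidized (anode), so E°cell = E°(Cu⁺/Cu) − E°(Ni²⁺/Ni).
E°(Cu⁺/Cu) = E°cell + E°(anode) = +0.77 + (−0.26) = +0.51 V.

+0.51 V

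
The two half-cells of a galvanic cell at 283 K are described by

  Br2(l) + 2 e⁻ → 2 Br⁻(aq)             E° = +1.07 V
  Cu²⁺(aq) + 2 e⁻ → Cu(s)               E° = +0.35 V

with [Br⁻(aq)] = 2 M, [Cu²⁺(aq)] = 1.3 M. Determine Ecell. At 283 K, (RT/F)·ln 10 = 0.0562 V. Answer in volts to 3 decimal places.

+0.700 V

Br₂/Br⁻ is reduced (cathode, E° = +1.07 V) and Cu²⁺/Cu is oxidized (anode).
The standard potential is +1.07 − (+0.35) = +0.72 V and the balanced reaction transfers n = 2 electrons.
The balanced reaction is Br2(l) + Cu(s) → 2 Br⁻(aq) + Cu²⁺(aq), so Q = [Br⁻(aq)]^2·[Cu²⁺(aq)] = 5.2 and log Q = 0.716.
E = E° − (0.0562/n)·log Q = +0.72 − (0.0562/2)(0.716) = +0.700 V.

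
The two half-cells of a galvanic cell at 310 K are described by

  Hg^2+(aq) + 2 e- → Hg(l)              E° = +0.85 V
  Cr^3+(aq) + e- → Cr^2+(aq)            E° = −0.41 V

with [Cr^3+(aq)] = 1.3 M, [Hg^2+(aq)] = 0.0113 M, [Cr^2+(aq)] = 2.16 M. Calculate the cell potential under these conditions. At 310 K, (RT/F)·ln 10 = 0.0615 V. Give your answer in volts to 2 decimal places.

+1.21 V

Hg²⁺/Hg is reduced (cathode, E° = +0.85 V) and Cr³⁺/Cr²⁺ is oxidized (anode).
E°cell = +0.85 − (−0.41) = +1.26 V, with n = 2 electrons transferred.
Balancing gives Hg^2+(aq) + 2 Cr^2+(aq) → Hg(l) + 2 Cr^3+(aq); hence Q = [Cr^3+(aq)]^2 / ([Hg^2+(aq)]·[Cr^2+(aq)]^2) = 32.1 (log Q = 1.506).
Applying E = E° − (RT ln10/nF)·log Q gives +1.26 − (0.0615/2)(1.506) = +1.21 V.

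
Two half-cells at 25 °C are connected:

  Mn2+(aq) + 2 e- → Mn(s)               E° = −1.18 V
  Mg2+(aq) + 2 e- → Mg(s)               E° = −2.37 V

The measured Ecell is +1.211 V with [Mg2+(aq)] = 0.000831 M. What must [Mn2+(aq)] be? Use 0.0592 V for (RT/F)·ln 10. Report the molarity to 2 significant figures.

0.0043 M

Mn²⁺/Mn is the cathode (higher E°); E°cell = −1.18 − (−2.37) = +1.19 V with n = 2.
Since E = E° − (0.0592/n)·log Q, log Q = n(E° − E)/0.0592 = −0.709.
Balancing electrons gives Mn2+(aq) + Mg(s) → Mn(s) + Mg2+(aq); thus Q = [Mg2+(aq)] / [Mn2+(aq)].
Substituting the known concentrations and solving, log [Mn2+(aq)] = −2.371 and [Mn2+(aq)] = 0.0043 M.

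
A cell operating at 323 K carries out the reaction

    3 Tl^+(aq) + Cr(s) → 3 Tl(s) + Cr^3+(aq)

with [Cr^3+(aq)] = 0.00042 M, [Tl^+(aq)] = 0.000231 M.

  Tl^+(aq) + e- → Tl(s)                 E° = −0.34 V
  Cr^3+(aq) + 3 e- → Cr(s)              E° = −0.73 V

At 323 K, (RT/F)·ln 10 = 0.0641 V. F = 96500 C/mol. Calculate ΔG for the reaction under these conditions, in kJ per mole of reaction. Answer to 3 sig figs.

E°cell = −0.34 − (−0.73) = +0.39 V; the balanced reaction transfers n = 3 electrons.
Here Q = [Cr^3+(aq)] / [Tl^+(aq)]^3 = 3.41×10^7 (log Q = 7.532), giving E = +0.39 − (0.0641/3)·(7.532) = +0.2291 V.
Then ΔG = −nFE = −3 × 96500 × +0.2291 J/mol = −66.3 kJ/mol.

−66.3 kJ/mol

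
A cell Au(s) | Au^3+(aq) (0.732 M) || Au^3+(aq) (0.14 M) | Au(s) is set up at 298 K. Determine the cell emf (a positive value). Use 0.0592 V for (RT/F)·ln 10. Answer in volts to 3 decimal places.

For a concentration cell E°cell = 0, since both electrodes use the same couple.
The compartment with the higher Au^3+(aq) concentration (0.732 M) acts as the cathode; ions are reduced there and produced at the dilute (0.14 M) anode.
With n = 3, Ecell = −(0.0592/3)·log([dilute]/[conc]) = −(0.0592/3)·log(0.14/0.732) = +0.014 V.

0.014 V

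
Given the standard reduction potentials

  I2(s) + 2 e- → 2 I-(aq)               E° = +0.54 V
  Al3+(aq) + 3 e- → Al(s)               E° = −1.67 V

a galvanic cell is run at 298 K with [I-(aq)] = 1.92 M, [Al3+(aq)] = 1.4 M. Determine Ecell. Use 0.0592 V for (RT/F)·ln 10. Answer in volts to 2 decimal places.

+2.19 V

Since E°(I₂/I⁻) > E°(Al³⁺/Al), I₂/I⁻ serves as the cathode.
E°cell = E°cat − E°an = +0.54 − (−1.67) = +2.21 V; n = 6.
For the overall reaction 3 I2(s) + 2 Al(s) → 6 I-(aq) + 2 Al3+(aq), Q = [I-(aq)]^6·[Al3+(aq)]^2 = 98.2, giving log Q = 1.992.
By the Nernst equation, E = +2.21 − (0.0592/6)·(1.992) = +2.19 V.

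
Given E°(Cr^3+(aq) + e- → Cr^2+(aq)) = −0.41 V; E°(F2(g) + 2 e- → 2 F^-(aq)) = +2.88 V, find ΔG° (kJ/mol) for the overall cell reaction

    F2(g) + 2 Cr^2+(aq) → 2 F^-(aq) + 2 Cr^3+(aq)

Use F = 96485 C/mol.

−635 kJ/mol

In the reaction as written F2(g) is reduced, so the F₂/F⁻ couple is the cathode and Cr³⁺/Cr²⁺ is the anode.
E°cell = +2.88 − (−0.41) = +3.29 V; balancing electrons gives n = 2.
ΔG° = −nFE°cell = −(2)(96485)(+3.29) J/mol = −635 kJ/mol.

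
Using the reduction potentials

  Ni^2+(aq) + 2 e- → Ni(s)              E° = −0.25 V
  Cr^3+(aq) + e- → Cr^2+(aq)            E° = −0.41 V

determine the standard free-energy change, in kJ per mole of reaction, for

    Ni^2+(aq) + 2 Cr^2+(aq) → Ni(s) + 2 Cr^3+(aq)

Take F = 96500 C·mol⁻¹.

In the reaction as written Ni^2+(aq) is reduced, so the Ni²⁺/Ni couple is the cathode and Cr³⁺/Cr²⁺ is the anode.
E°cell = −0.25 − (−0.41) = +0.16 V; balancing electrons gives n = 2.
ΔG° = −nFE°cell = −(2)(96500)(+0.16) J/mol = −30.9 kJ/mol.

−30.9 kJ/mol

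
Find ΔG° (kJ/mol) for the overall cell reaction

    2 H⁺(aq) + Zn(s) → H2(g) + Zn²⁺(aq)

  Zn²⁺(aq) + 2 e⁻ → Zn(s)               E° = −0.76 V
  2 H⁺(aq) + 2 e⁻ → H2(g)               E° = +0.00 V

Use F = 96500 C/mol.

In the reaction as written H⁺(aq) is reduced, so the 2H⁺/H₂ couple is the cathode and Zn²⁺/Zn is the anode.
E°cell = +0.00 − (−0.76) = +0.76 V; balancing electrons gives n = 2.
ΔG° = −nFE°cell = −(2)(96500)(+0.76) J/mol = −147 kJ/mol.

−147 kJ/mol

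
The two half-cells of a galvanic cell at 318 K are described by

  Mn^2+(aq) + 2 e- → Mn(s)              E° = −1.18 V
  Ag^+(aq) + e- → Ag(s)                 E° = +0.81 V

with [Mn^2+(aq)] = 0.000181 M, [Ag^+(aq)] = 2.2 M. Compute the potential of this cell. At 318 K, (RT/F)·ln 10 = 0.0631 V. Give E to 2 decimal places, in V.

+2.13 V

Since E°(Ag⁺/Ag) > E°(Mn²⁺/Mn), Ag⁺/Ag serves as the cathode.
E°cell = E°cat − E°an = +0.81 − (−1.18) = +1.99 V; n = 2.
For the overall reaction 2 Ag^+(aq) + Mn(s) → 2 Ag(s) + Mn^2+(aq), Q = [Mn^2+(aq)] / [Ag^+(aq)]^2 = 3.74×10^−5, giving log Q = −4.427.
Applying E = E° − (RT ln10/nF)·log Q gives +1.99 − (0.0631/2)(−4.427) = +2.13 V.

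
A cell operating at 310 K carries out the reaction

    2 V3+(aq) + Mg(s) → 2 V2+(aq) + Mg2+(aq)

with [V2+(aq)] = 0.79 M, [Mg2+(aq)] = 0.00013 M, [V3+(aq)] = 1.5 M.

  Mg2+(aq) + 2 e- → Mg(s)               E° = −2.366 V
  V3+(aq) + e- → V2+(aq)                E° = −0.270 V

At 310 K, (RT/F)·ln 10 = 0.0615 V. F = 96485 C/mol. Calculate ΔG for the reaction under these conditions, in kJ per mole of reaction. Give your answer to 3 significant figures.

−431 kJ/mol

With V³⁺/V²⁺ reduced at the cathode, E°cell = −0.270 − (−2.366) = +2.096 V and n = 2.
Here Q = ([V2+(aq)]^2·[Mg2+(aq)]) / [V3+(aq)]^2 = 3.61×10^−5 (log Q = −4.443), giving E = +2.096 − (0.0615/2)·(−4.443) = +2.2326 V.
Finally ΔG = −nFE = −(2)(96485 C/mol)(+2.2326 V) = −431 kJ/mol.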